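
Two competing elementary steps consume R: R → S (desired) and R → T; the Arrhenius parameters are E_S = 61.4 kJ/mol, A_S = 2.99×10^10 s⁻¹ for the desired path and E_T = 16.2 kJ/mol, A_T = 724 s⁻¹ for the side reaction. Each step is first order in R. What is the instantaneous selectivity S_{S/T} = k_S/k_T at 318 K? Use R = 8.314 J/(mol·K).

Since both paths have the same order in R, the concentration cancels and S_{S/T} = k_S/k_T = (A_S/A_T)·exp[(E_T−E_S)/(RT)].
(E_T−E_S)/(RT) = (16.2−61.4)×10³/(8.314×318) = -45200/2644 = -17.10.
k_S/k_T = (2.99×10^10/724)·exp(-17.10) = 4.130×10^7 × 3.760×10^-8 = 1.55.
Since E_S > E_T, raising the temperature improves selectivity toward S.

1.55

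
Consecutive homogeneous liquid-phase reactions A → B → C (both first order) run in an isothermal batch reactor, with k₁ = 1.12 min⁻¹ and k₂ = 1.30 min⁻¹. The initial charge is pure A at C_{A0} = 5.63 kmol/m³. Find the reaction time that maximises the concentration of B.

The intermediate peaks when r₁ = r₂, i.e. k₁e^(−k₁t) = k₂e^(−k₂t), giving t_opt = ln(k₂/k₁)/(k₂−k₁).
= ln(1.30/1.12)/(1.30−1.12) = ln(1.161)/0.1800 = 0.1490/0.1800 = 0.828 min.

0.828 min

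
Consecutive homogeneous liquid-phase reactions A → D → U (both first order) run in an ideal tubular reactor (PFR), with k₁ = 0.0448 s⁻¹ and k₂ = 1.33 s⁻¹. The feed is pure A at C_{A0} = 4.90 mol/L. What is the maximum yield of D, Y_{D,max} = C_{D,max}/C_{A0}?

Evaluating C_D at τ_opt = ln(k₂/k₁)/(k₂−k₁) gives C_{D,max}/C_{A0} = (k₁/k₂)^[k₂/(k₂−k₁)].
= (0.0448/1.33)^(1.33/(1.33−0.0448)) = (0.03368)^(1.035) = 0.02993.

0.0299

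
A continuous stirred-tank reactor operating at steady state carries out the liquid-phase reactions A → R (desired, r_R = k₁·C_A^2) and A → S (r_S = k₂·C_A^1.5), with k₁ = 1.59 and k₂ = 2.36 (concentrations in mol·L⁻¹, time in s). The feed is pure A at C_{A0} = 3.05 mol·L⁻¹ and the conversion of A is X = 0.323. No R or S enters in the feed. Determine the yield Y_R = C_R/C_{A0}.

0.159

Exit C_A = C_{A0}(1−X) = 3.05×0.677 = 2.065 mol·L⁻¹.
Rates in a CSTR are evaluated at the outlet concentration: r_R = 1.59×2.065^2 = 6.779, r_S = 2.36×2.065^1.5 = 7.002.
Fraction of consumed A going to R: r_R/(r_R+r_S) = 0.4919.
C_R = 0.4919·C_{A0}·X = 0.4919×3.05×0.323 = 0.485 mol·L⁻¹; Y_R = C_R/C_{A0} = 0.159.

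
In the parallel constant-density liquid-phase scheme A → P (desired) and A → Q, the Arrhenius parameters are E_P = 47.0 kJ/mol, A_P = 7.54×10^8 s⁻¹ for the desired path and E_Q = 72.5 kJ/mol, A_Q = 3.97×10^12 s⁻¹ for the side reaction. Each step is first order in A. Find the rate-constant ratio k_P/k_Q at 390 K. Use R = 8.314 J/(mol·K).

Since both paths have the same order in A, the concentration cancels and S_{P/Q} = k_P/k_Q = (A_P/A_Q)·exp[(E_Q−E_P)/(RT)].
(E_Q−E_P)/(RT) = (72.5−47.0)×10³/(8.314×390) = 25500/3242 = 7.864.
k_P/k_Q = (7.54×10^8/3.97×10^12)·exp(7.864) = 1.899×10^-4 × 2603 = 0.494.

0.494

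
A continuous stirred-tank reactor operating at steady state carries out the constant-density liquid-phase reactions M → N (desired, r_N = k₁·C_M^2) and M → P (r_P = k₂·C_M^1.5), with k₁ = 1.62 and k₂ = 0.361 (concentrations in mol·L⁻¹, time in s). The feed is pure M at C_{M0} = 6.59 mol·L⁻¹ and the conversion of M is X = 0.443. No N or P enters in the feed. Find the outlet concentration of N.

Exit C_M = C_{M0}(1−X) = 6.59×0.557 = 3.671 mol·L⁻¹.
In a CSTR the entire volume is at exit conditions, so r_N = 1.62×3.671^2 = 21.83 and r_P = 0.361×3.671^1.5 = 2.539.
Fraction of consumed M going to N: r_N/(r_N+r_P) = 0.8958.
C_N = 0.8958·C_{M0}·X = 0.8958×6.59×0.443 = 2.62 mol·L⁻¹.

2.62 mol·L⁻¹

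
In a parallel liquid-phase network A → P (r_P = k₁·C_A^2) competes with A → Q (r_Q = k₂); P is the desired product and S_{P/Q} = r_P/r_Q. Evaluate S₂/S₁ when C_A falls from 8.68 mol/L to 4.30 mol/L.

0.245

S_{P/Q} = (k₁/k₂)·C_A^2, so S₂/S₁ = (C_{A,2}/C_{A,1})^2.
= (4.30/8.68)^2 = (0.4954)^2 = 0.245.
Selectivity toward P falls as C_A falls — high-concentration operation is favoured.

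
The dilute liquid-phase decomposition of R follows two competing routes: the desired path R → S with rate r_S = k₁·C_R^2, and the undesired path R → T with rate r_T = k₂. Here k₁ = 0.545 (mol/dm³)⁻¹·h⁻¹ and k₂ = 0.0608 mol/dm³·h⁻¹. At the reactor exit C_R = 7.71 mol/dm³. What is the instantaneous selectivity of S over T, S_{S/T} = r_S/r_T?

533

S_{S/T} = r_S/r_T = (k₁·C_R^2)/(k₂) = (k₁/k₂)·C_R^2.
= (0.545×7.710^2) / (0.0608) = 32.40/0.06080 = 533.
Since the desired path is higher order in R, keeping C_R high (PFR or concentrated feed) favours S.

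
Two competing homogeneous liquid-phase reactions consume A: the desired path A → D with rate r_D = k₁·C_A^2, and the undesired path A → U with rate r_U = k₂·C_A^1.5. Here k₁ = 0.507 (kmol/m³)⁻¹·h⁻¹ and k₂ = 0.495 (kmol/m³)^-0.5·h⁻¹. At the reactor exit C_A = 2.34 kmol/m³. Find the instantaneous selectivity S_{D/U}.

1.57

S_{D/U} = r_D/r_U = (k₁·C_A^2)/(k₂·C_A^1.5) = (k₁/k₂)·C_A^0.5.
= (0.507×2.340^2) / (0.495×2.340^1.5) = 2.776/1.772 = 1.57.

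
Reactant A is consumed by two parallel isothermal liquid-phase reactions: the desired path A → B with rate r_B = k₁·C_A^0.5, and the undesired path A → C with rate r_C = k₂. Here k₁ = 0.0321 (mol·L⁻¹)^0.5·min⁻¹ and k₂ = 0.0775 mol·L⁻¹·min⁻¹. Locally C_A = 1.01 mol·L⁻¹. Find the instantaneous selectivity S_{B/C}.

0.416

S_{B/C} = r_B/r_C = (k₁·C_A^0.5)/(k₂) = (k₁/k₂)·C_A^0.5.
= (0.0321×1.010^0.5) / (0.0775) = 0.03226/0.07750 = 0.416.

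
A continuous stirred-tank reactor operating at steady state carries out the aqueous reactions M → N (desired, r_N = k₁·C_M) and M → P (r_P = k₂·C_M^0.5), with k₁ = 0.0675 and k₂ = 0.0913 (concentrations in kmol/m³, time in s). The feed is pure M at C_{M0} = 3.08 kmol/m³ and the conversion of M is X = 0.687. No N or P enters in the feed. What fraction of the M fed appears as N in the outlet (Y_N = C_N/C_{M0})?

0.289

Exit C_M = C_{M0}(1−X) = 3.08×0.313 = 0.9640 kmol/m³.
A CSTR operates uniformly at the exit composition, giving r_N = 0.06507 and r_P = 0.08964 (each k·C_M^n at C_M = 0.9640).
Fraction of consumed M going to N: r_N/(r_N+r_P) = 0.4206.
C_N = 0.4206·C_{M0}·X = 0.4206×3.08×0.687 = 0.890 kmol/m³; Y_N = C_N/C_{M0} = 0.289.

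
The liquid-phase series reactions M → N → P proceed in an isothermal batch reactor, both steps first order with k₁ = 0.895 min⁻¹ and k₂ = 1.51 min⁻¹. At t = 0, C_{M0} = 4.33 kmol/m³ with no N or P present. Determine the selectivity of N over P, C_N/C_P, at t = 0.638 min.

Solving the coupled first-order balances gives C_N(t) = [k₁/(k₂−k₁)]·C_{M0}·(e^(−k₁t) − e^(−k₂t)).
e^(−k₁t) = e^(−0.895×0.638) = e^(−0.5710) = 0.5650; e^(−k₂t) = e^(−0.9634) = 0.3816.
C_N = 0.895×4.33/(1.51−0.895) × (0.5650−0.3816) = 6.301×0.1834 = 1.155 kmol/m³.
C_M = C_{M0}e^(−k₁t) = 2.446 kmol/m³, so C_P = C_{M0}−C_M−C_N = 0.7284 kmol/m³; C_N/C_P = 1.59.

1.59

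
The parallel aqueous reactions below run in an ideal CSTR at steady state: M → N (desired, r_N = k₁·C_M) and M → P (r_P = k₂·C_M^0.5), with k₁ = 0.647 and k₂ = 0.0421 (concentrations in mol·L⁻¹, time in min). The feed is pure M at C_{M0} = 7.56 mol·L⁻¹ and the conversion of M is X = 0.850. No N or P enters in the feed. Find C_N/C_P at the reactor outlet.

Exit C_M = C_{M0}(1−X) = 7.56×0.150 = 1.134 mol·L⁻¹.
A CSTR operates uniformly at the exit composition, giving r_N = 0.7337 and r_P = 0.04483 (each k·C_M^n at C_M = 1.134).
Overall selectivity = C_N/C_P = r_Nτ/(r_Pτ) = r_N/r_P = 16.4.

16.4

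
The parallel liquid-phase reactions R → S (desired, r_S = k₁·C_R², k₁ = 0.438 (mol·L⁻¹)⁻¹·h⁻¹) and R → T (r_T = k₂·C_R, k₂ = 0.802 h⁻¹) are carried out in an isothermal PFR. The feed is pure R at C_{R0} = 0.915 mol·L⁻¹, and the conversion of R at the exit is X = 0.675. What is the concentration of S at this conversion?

C_R = C_{R0}(1−X) = 0.2974 mol·L⁻¹.
Along a PFR/batch, dC_T/dC_R = −r_T/(r_S+r_T) = −k₂/(k₂+k₁·C_R).
Integrating from C_{R0} to C_R: C_T = (0.802/0.438)·ln[(0.802+0.438·0.915)/(0.802+0.438·0.297)] = 1.831·ln(1.203/0.9323) = 0.4665 mol·L⁻¹.
Then C_S = (C_{R0}−C_R) − C_T = 0.6176 − 0.4665 = 0.1511 mol·L⁻¹.

0.151 mol·L⁻¹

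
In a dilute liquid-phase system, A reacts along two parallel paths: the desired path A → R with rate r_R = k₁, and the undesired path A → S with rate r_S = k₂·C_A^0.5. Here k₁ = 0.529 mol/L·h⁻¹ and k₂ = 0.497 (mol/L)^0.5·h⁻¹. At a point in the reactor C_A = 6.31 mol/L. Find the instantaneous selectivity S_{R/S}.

0.424

S_{R/S} = r_R/r_S = (k₁)/(k₂·C_A^0.5) = (k₁/k₂)·C_A^-0.5.
= (0.529) / (0.497×6.310^0.5) = 0.5290/1.248 = 0.424.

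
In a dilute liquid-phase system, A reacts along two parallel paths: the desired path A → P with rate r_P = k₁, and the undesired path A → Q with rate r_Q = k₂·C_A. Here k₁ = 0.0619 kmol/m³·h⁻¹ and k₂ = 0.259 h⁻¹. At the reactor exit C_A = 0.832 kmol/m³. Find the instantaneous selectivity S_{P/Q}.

S_{P/Q} = r_P/r_Q = (k₁)/(k₂·C_A) = (k₁/k₂)·C_A⁻¹.
= (0.0619) / (0.259×0.8320) = 0.06190/0.2155 = 0.287.

0.287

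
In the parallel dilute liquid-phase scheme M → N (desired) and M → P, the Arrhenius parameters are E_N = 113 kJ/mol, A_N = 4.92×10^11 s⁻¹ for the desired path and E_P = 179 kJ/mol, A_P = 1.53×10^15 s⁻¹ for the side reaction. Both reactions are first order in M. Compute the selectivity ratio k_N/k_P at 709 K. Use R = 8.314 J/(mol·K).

Since both paths have the same order in M, the concentration cancels and S_{N/P} = k_N/k_P = (A_N/A_P)·exp[(E_P−E_N)/(RT)].
(E_P−E_N)/(RT) = (179−113)×10³/(8.314×709) = 66000/5895 = 11.20.
k_N/k_P = (4.92×10^11/1.53×10^15)·exp(11.20) = 3.216×10^-4 × 72885 = 23.4.

23.4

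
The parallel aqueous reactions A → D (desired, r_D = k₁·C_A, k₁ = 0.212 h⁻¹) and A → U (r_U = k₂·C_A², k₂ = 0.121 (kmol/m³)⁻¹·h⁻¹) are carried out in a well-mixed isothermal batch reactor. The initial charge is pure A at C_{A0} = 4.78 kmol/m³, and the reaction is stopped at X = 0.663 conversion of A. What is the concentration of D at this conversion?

1.16 kmol/m³

C_A = C_{A0}(1−X) = 1.611 kmol/m³.
Along a PFR/batch, dC_D/dC_A = −r_D/(r_D+r_U) = −k₁/(k₁+k₂·C_A).
Integrating from C_{A0} to C_A: C_D = (0.212/0.121)·ln[(0.212+0.121·4.78)/(0.212+0.121·1.61)] = 1.752·ln(0.7904/0.4069) = 1.163 kmol/m³.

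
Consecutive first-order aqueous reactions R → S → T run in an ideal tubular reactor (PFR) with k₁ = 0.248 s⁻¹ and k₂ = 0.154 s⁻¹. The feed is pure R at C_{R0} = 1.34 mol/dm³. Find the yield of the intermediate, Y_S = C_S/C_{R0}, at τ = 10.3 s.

For first-order series with pure R initially, C_S(τ) = k₁C_{R0}/(k₂−k₁)·(e^(−k₁τ) − e^(−k₂τ)).
e^(−k₁τ) = e^(−0.248×10.3) = e^(−2.554) = 0.07774; e^(−k₂τ) = e^(−1.586) = 0.2047.
C_S = 0.248×1.34/(0.154−0.248) × (0.07774−0.2047) = (-3.535)×(-0.1270) = 0.4489 mol/dm³.
Y_S = C_S/C_{R0} = 0.4489/1.34 = 0.335.

0.335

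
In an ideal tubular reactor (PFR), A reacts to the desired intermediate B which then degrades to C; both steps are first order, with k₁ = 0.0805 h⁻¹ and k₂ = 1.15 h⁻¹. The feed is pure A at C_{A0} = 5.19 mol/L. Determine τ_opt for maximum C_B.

For first-order series the maximum of C_B occurs at τ_opt = ln(k₂/k₁)/(k₂−k₁).
= ln(1.15/0.0805)/(1.15−0.0805) = ln(14.29)/1.069 = 2.659/1.069 = 2.49 h.

2.49 h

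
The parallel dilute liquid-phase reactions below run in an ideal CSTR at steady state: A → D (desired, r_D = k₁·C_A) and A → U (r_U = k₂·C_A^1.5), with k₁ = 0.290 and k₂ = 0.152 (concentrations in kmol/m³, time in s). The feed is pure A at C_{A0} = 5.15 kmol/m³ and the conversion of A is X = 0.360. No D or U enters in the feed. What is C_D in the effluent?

0.950 kmol/m³

Exit C_A = C_{A0}(1−X) = 5.15×0.640 = 3.296 kmol/m³.
In a CSTR the entire volume is at exit conditions, so r_D = 0.290×3.296 = 0.9558 and r_U = 0.152×3.296^1.5 = 0.9095.
Fraction of consumed A going to D: r_D/(r_D+r_U) = 0.5124.
C_D = 0.5124·C_{A0}·X = 0.5124×5.15×0.360 = 0.950 kmol/m³.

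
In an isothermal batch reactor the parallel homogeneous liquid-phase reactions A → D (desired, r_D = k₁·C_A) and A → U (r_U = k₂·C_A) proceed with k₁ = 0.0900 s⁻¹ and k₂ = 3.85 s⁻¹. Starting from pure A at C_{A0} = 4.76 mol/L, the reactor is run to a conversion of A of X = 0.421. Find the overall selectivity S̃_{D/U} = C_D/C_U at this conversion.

0.0234

C_A = C_{A0}(1−X) = 2.756 mol/L.
Both paths are first order in A, so the instantaneous fraction to D is constant: dC_D/d(−C_A) = k₁/(k₁+k₂) = 0.02284.
C_D = 0.02284·(C_{A0}−C_A) = 0.02284×2.004 = 0.0458 mol/L.
C_U = (C_{A0}−C_A)−C_D = 1.958 mol/L; S̃_{D/U} = 0.04578/1.958 = 0.0234.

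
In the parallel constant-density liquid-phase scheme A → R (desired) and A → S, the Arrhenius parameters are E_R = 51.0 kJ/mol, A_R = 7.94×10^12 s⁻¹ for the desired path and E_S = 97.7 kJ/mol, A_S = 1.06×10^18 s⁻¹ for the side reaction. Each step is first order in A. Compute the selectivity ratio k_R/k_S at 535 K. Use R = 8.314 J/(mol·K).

k_R/k_S = (A_R/A_S)·exp[−(E_R−E_S)/(RT)] = (A_R/A_S)·exp[(E_S−E_R)/(RT)].
(E_S−E_R)/(RT) = (97.7−51.0)×10³/(8.314×535) = 46700/4448 = 10.50.
k_R/k_S = (7.94×10^12/1.06×10^18)·exp(10.50) = 7.491×10^-6 × 36284 = 0.272.
Since E_R < E_S, lowering the temperature improves selectivity toward R.

0.272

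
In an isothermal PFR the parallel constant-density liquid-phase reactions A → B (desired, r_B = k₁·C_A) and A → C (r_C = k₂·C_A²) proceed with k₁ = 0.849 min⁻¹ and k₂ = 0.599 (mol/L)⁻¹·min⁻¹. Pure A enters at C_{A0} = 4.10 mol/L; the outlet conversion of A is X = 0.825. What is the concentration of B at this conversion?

C_A = C_{A0}(1−X) = 0.7175 mol/L.
Along a PFR/batch, dC_B/dC_A = −r_B/(r_B+r_C) = −k₁/(k₁+k₂·C_A).
Integrating from C_{A0} to C_A: C_B = (0.849/0.599)·ln[(0.849+0.599·4.10)/(0.849+0.599·0.718)] = 1.417·ln(3.305/1.279) = 1.346 mol/L.

1.35 mol/L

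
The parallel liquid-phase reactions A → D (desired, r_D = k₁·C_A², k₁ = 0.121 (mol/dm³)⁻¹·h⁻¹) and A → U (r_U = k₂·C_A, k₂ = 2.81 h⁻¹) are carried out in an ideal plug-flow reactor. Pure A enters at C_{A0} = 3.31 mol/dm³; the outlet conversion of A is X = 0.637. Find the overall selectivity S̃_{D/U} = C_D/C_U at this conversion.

0.0965

C_A = C_{A0}(1−X) = 1.202 mol/dm³.
Along a PFR/batch, dC_U/dC_A = −r_U/(r_D+r_U) = −k₂/(k₂+k₁·C_A).
Integrating from C_{A0} to C_A: C_U = (2.81/0.121)·ln[(2.81+0.121·3.31)/(2.81+0.121·1.20)] = 23.22·ln(3.211/2.955) = 1.923 mol/dm³.
Then C_D = (C_{A0}−C_A) − C_U = 2.108 − 1.923 = 0.1856 mol/dm³.
S̃_{D/U} = C_D/C_U = 0.1856/1.923 = 0.0965.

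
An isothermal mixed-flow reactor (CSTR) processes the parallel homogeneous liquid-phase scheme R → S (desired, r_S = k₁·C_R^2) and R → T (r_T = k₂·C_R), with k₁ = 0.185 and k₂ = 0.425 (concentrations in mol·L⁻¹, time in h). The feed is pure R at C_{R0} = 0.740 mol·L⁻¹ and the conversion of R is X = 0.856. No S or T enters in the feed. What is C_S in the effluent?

0.0281 mol·L⁻¹

Exit C_R = C_{R0}(1−X) = 0.740×0.144 = 0.1066 mol·L⁻¹.
Rates in a CSTR are evaluated at the outlet concentration: r_S = 0.185×0.1066^2 = 0.002101, r_T = 0.425×0.1066 = 0.04529.
Fraction of consumed R going to S: r_S/(r_S+r_T) = 0.04433.
C_S = 0.04433·C_{R0}·X = 0.04433×0.740×0.856 = 0.0281 mol·L⁻¹.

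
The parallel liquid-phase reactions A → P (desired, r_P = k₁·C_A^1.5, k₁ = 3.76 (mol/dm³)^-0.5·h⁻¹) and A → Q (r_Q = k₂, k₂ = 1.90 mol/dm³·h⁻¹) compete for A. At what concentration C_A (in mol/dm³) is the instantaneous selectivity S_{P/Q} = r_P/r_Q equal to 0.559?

0.431 mol/dm³

S_{P/Q} = (k₁/k₂)·C_A^1.5 ⇒ C_A = (S·k₂/k₁)^(1/1.5).
= (0.559×1.90/3.76)^(0.6667) = (0.2825)^(0.6667) = 0.431 mol/dm³.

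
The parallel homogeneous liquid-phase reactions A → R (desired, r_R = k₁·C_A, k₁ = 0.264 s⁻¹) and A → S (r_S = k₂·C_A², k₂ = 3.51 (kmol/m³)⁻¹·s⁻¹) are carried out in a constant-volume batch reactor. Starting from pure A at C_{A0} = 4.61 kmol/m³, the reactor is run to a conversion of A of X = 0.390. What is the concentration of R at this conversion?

C_A = C_{A0}(1−X) = 2.812 kmol/m³.
Along a PFR/batch, dC_R/dC_A = −r_R/(r_R+r_S) = −k₁/(k₁+k₂·C_A).
Integrating from C_{A0} to C_A: C_R = (0.264/3.51)·ln[(0.264+3.51·4.61)/(0.264+3.51·2.81)] = 0.07521·ln(16.45/10.13) = 0.03641 kmol/m³.

0.0364 kmol/m³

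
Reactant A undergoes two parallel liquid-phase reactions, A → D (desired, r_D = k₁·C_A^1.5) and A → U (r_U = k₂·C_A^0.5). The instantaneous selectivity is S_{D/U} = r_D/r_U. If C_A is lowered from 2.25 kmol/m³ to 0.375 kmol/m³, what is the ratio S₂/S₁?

S_{D/U} = (k₁/k₂)·C_A, so S₂/S₁ = (C_{A,2}/C_{A,1}).
= 0.375/2.25 = 0.167.
Selectivity toward D falls as C_A falls — high-concentration operation is favoured.

0.167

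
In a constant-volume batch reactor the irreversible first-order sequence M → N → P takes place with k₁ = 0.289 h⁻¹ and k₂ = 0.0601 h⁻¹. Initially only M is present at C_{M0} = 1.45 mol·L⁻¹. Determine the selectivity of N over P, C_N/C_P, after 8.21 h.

Solving the coupled first-order balances gives C_N(t) = [k₁/(k₂−k₁)]·C_{M0}·(e^(−k₁t) − e^(−k₂t)).
e^(−k₁t) = e^(−0.289×8.21) = e^(−2.373) = 0.09323; e^(−k₂t) = e^(−0.4934) = 0.6105.
C_N = 0.289×1.45/(0.0601−0.289) × (0.09323−0.6105) = (-1.831)×(-0.5173) = 0.9470 mol·L⁻¹.
C_M = C_{M0}e^(−k₁t) = 0.1352 mol·L⁻¹, so C_P = C_{M0}−C_M−C_N = 0.3678 mol·L⁻¹; C_N/C_P = 2.57.

2.57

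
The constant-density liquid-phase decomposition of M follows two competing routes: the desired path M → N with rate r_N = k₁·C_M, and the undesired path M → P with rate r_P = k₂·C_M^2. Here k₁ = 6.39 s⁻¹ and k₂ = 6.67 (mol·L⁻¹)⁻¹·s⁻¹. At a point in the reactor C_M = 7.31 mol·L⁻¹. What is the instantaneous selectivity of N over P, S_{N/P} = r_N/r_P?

S_{N/P} = r_N/r_P = (k₁·C_M)/(k₂·C_M^2) = (k₁/k₂)·C_M⁻¹.
= (6.39×7.310) / (6.67×7.310^2) = 46.71/356.4 = 0.131.

0.131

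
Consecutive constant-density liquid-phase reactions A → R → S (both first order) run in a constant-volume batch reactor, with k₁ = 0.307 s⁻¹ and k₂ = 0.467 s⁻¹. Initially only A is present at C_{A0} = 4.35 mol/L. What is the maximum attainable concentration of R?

For a first-order series the maximum intermediate yield is C_{R,max}/C_{A0} = (k₁/k₂)^[k₂/(k₂−k₁)].
= (0.307/0.467)^(0.467/(0.467−0.307)) = (0.6574)^(2.919) = 0.2939.
C_{R,max} = 0.2939×4.35 = 1.28 mol/L.

1.28 mol/L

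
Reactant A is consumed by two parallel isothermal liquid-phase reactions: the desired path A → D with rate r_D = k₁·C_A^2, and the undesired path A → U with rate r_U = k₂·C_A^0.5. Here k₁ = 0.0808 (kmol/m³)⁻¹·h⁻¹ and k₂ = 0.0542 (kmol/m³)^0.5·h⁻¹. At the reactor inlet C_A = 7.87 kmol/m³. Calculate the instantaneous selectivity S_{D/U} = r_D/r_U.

32.9

S_{D/U} = r_D/r_U = (k₁·C_A^2)/(k₂·C_A^0.5) = (k₁/k₂)·C_A^1.5.
= (0.0808×7.870^2) / (0.0542×7.870^0.5) = 5.005/0.1521 = 32.9.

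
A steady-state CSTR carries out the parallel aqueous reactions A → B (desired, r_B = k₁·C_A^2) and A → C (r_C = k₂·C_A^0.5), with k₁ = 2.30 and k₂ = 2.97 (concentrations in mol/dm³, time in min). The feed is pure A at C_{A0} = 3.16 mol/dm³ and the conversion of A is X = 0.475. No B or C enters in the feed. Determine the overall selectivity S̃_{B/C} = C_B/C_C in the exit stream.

Exit C_A = C_{A0}(1−X) = 3.16×0.525 = 1.659 mol/dm³.
In a CSTR the entire volume is at exit conditions, so r_B = 2.30×1.659^2 = 6.330 and r_C = 2.97×1.659^0.5 = 3.825.
Overall selectivity = C_B/C_C = r_Bτ/(r_Cτ) = r_B/r_C = 1.65.

1.65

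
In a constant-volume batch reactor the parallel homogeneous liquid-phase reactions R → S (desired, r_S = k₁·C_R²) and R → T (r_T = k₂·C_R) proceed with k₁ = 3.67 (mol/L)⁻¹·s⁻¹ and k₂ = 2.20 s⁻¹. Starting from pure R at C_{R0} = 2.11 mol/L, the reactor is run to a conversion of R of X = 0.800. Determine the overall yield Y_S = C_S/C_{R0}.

0.523

C_R = C_{R0}(1−X) = 0.4220 mol/L.
Along a PFR/batch, dC_T/dC_R = −r_T/(r_S+r_T) = −k₂/(k₂+k₁·C_R).
Integrating from C_{R0} to C_R: C_T = (2.20/3.67)·ln[(2.20+3.67·2.11)/(2.20+3.67·0.422)] = 0.5995·ln(9.944/3.749) = 0.5848 mol/L.
Then C_S = (C_{R0}−C_R) − C_T = 1.688 − 0.5848 = 1.103 mol/L.
Y_S = C_S/C_{R0} = 1.103/2.11 = 0.523.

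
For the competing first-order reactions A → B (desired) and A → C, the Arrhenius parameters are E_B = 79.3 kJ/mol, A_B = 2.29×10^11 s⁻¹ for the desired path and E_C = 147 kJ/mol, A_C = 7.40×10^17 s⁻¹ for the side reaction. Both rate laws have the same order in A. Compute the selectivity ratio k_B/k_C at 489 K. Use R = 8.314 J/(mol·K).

5.28

With equal orders, S_{B/C} = k_B/k_C = (A_B/A_C)·exp[(E_C−E_B)/(RT)].
(E_C−E_B)/(RT) = (147−79.3)×10³/(8.314×489) = 67700/4066 = 16.65.
k_B/k_C = (2.29×10^11/7.40×10^17)·exp(16.65) = 3.095×10^-7 × 1.706×10^7 = 5.28.
Since E_B < E_C, lowering the temperature improves selectivity toward B.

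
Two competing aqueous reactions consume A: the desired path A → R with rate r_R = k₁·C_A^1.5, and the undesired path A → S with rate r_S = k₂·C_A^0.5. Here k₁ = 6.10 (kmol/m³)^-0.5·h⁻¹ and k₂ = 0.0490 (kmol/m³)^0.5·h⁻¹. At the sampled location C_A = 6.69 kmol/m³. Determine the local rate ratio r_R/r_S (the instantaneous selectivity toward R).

S_{R/S} = r_R/r_S = (k₁·C_A^1.5)/(k₂·C_A^0.5) = (k₁/k₂)·C_A.
= (6.10×6.690^1.5) / (0.0490×6.690^0.5) = 105.6/0.1267 = 833.
Since the desired path is higher order in A, keeping C_A high (PFR or concentrated feed) favours R.

833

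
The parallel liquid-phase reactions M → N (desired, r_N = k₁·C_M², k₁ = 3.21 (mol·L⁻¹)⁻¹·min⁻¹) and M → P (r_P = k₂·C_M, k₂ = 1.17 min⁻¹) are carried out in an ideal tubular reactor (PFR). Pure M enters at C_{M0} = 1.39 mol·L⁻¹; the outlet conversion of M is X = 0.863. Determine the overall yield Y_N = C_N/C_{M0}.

0.561

C_M = C_{M0}(1−X) = 0.1904 mol·L⁻¹.
Along a PFR/batch, dC_P/dC_M = −r_P/(r_N+r_P) = −k₂/(k₂+k₁·C_M).
Integrating from C_{M0} to C_M: C_P = (1.17/3.21)·ln[(1.17+3.21·1.39)/(1.17+3.21·0.190)] = 0.3645·ln(5.632/1.781) = 0.4196 mol·L⁻¹.
Then C_N = (C_{M0}−C_M) − C_P = 1.200 − 0.4196 = 0.7800 mol·L⁻¹.
Y_N = C_N/C_{M0} = 0.7800/1.39 = 0.561.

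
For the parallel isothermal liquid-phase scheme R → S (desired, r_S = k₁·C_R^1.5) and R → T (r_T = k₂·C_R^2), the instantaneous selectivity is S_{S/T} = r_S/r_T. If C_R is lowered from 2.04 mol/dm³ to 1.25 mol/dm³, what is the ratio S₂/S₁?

1.28

S_{S/T} = (k₁/k₂)·C_R^-0.5, so S₂/S₁ = (C_{R,2}/C_{R,1})^-0.5.
= (1.25/2.04)^(-0.5) = (0.6127)^(-0.5) = 1.28.
Selectivity toward S rises as C_R falls — low-concentration operation is favoured.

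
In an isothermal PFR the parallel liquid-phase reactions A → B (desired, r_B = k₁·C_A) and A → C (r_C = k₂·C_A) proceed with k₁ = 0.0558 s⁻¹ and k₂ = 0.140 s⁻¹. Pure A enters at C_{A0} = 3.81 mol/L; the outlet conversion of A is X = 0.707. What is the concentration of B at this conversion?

C_A = C_{A0}(1−X) = 1.116 mol/L.
Both paths are first order in A, so the instantaneous fraction to B is constant: dC_B/d(−C_A) = k₁/(k₁+k₂) = 0.2850.
C_B = 0.2850·(C_{A0}−C_A) = 0.2850×2.694 = 0.768 mol/L.

0.768 mol/L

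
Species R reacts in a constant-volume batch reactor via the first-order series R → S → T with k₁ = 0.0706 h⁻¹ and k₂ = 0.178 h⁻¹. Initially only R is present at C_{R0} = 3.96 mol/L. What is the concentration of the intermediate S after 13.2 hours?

The intermediate concentration in a first-order A→B→C sequence is C_S = k₁C_{R0}(e^(−k₁t) − e^(−k₂t))/(k₂−k₁).
e^(−k₁t) = e^(−0.0706×13.2) = e^(−0.9319) = 0.3938; e^(−k₂t) = e^(−2.350) = 0.09541.
C_S = 0.0706×3.96/(0.178−0.0706) × (0.3938−0.09541) = 2.603×0.2984 = 0.7767 mol/L.

0.777 mol/L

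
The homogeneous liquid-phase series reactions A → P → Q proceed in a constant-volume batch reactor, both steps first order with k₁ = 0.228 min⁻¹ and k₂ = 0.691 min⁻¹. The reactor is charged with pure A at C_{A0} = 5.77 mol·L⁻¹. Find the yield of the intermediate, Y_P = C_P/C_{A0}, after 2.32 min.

0.191

Solving the coupled first-order balances gives C_P(t) = [k₁/(k₂−k₁)]·C_{A0}·(e^(−k₁t) − e^(−k₂t)).
e^(−k₁t) = e^(−0.228×2.32) = e^(−0.5290) = 0.5892; e^(−k₂t) = e^(−1.603) = 0.2013.
C_P = 0.228×5.77/(0.691−0.228) × (0.5892−0.2013) = 2.841×0.3879 = 1.102 mol·L⁻¹.
Y_P = C_P/C_{A0} = 1.102/5.77 = 0.191.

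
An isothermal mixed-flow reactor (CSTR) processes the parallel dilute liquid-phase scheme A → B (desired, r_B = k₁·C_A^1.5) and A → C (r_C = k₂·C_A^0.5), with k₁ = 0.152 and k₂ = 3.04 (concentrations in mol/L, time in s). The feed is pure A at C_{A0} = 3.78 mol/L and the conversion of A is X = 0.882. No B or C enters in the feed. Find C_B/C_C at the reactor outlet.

Exit C_A = C_{A0}(1−X) = 3.78×0.118 = 0.4460 mol/L.
Rates in a CSTR are evaluated at the outlet concentration: r_B = 0.152×0.4460^1.5 = 0.04528, r_C = 3.04×0.4460^0.5 = 2.030.
Overall selectivity = C_B/C_C = r_Bτ/(r_Cτ) = r_B/r_C = 0.0223.

0.0223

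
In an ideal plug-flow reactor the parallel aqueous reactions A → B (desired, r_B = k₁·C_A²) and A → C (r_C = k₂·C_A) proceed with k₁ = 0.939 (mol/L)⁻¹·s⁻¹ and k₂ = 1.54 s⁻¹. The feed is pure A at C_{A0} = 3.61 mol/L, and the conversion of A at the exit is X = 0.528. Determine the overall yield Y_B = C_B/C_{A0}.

0.323

C_A = C_{A0}(1−X) = 1.704 mol/L.
Along a PFR/batch, dC_C/dC_A = −r_C/(r_B+r_C) = −k₂/(k₂+k₁·C_A).
Integrating from C_{A0} to C_A: C_C = (1.54/0.939)·ln[(1.54+0.939·3.61)/(1.54+0.939·1.70)] = 1.640·ln(4.930/3.140) = 0.7398 mol/L.
Then C_B = (C_{A0}−C_A) − C_C = 1.906 − 0.7398 = 1.166 mol/L.
Y_B = C_B/C_{A0} = 1.166/3.61 = 0.323.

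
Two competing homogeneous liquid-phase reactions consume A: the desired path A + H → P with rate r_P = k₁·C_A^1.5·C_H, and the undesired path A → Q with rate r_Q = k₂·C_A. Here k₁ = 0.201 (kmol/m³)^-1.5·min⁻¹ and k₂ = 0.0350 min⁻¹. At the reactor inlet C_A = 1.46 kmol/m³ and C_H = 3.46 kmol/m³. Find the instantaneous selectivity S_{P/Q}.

S_{P/Q} = r_P/r_Q = (k₁·C_A^1.5·C_H)/(k₂·C_A) = (k₁/k₂)·C_A^0.5·C_H.
= (0.201×1.460^1.5×3.460) / (0.0350×1.460) = 1.227/0.05110 = 24.0.
Since the desired path is higher order in A, keeping C_A high (PFR or concentrated feed) favours P.

24.0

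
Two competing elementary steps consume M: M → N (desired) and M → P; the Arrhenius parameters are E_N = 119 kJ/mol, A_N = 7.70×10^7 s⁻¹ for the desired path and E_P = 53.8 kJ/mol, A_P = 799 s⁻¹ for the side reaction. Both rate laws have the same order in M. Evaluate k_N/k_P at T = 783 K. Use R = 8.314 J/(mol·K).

4.31

k_N/k_P = (A_N/A_P)·exp[−(E_N−E_P)/(RT)] = (A_N/A_P)·exp[(E_P−E_N)/(RT)].
(E_P−E_N)/(RT) = (53.8−119)×10³/(8.314×783) = -65200/6510 = -10.02.
k_N/k_P = (7.70×10^7/799)·exp(-10.02) = 96370 × 4.470×10^-5 = 4.31.
Since E_N > E_P, raising the temperature improves selectivity toward N.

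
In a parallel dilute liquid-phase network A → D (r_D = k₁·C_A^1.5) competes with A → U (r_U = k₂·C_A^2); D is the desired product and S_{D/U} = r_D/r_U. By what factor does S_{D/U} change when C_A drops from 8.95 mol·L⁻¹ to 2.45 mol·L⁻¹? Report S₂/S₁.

1.91

S_{D/U} = (k₁/k₂)·C_A^-0.5, so S₂/S₁ = (C_{A,2}/C_{A,1})^-0.5.
= (2.45/8.95)^(-0.5) = (0.2737)^(-0.5) = 1.91.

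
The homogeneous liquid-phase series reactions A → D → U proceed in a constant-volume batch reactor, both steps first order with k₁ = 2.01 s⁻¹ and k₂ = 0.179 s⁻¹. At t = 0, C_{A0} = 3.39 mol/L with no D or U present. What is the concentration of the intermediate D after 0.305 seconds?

The intermediate concentration in a first-order A→B→C sequence is C_D = k₁C_{A0}(e^(−k₁t) − e^(−k₂t))/(k₂−k₁).
e^(−k₁t) = e^(−2.01×0.305) = e^(−0.6130) = 0.5417; e^(−k₂t) = e^(−0.05459) = 0.9469.
C_D = 2.01×3.39/(0.179−2.01) × (0.5417−0.9469) = (-3.721)×(-0.4052) = 1.508 mol/L.

1.51 mol/L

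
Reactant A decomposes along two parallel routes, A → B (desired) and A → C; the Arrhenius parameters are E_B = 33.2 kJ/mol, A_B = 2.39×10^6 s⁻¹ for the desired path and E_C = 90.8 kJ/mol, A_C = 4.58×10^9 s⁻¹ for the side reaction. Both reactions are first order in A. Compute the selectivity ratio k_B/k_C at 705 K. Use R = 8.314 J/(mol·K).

9.67

k_B/k_C = (A_B/A_C)·exp[−(E_B−E_C)/(RT)] = (A_B/A_C)·exp[(E_C−E_B)/(RT)].
(E_C−E_B)/(RT) = (90.8−33.2)×10³/(8.314×705) = 57600/5861 = 9.827.
k_B/k_C = (2.39×10^6/4.58×10^9)·exp(9.827) = 5.218×10^-4 × 18528 = 9.67.
Since E_B < E_C, lowering the temperature improves selectivity toward B.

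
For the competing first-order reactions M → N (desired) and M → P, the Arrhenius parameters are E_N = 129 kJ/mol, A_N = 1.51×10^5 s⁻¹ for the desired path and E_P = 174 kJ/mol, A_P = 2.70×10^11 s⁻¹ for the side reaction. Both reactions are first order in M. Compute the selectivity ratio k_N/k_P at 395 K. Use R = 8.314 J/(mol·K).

0.500

k_N/k_P = (A_N/A_P)·exp[−(E_N−E_P)/(RT)] = (A_N/A_P)·exp[(E_P−E_N)/(RT)].
(E_P−E_N)/(RT) = (174−129)×10³/(8.314×395) = 45000/3284 = 13.70.
k_N/k_P = (1.51×10^5/2.70×10^11)·exp(13.70) = 5.593×10^-7 × 8.933×10^5 = 0.500.
Since E_N < E_P, lowering the temperature improves selectivity toward N.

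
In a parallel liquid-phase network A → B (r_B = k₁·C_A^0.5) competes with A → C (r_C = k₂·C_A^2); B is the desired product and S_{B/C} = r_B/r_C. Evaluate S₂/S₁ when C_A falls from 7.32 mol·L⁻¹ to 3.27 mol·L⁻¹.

S_{B/C} = (k₁/k₂)·C_A^-1.5, so S₂/S₁ = (C_{A,2}/C_{A,1})^-1.5.
= (3.27/7.32)^(-1.5) = (0.4467)^(-1.5) = 3.35.

3.35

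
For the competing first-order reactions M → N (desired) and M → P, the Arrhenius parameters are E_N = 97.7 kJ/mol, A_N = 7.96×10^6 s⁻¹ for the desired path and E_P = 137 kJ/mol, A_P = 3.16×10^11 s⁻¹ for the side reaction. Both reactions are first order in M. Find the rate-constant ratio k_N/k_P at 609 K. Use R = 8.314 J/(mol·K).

0.0592

Since both paths have the same order in M, the concentration cancels and S_{N/P} = k_N/k_P = (A_N/A_P)·exp[(E_P−E_N)/(RT)].
(E_P−E_N)/(RT) = (137−97.7)×10³/(8.314×609) = 39300/5063 = 7.762.
k_N/k_P = (7.96×10^6/3.16×10^11)·exp(7.762) = 2.519×10^-5 × 2349 = 0.0592.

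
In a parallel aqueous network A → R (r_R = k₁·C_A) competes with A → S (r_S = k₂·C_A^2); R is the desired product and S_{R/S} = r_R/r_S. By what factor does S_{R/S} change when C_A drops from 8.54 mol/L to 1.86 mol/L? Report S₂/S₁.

4.59

S_{R/S} = (k₁/k₂)·C_A⁻¹, so S₂/S₁ = (C_{A,2}/C_{A,1})⁻¹.
= 8.54/1.86 = 4.59.
Selectivity toward R rises as C_A falls — low-concentration operation is favoured.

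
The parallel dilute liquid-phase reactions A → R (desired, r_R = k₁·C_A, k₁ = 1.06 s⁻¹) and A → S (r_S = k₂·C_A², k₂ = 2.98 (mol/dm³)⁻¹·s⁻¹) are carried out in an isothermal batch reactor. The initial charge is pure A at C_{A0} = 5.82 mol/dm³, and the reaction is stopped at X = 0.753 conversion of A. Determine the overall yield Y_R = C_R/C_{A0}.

0.0756

C_A = C_{A0}(1−X) = 1.438 mol/dm³.
Along a PFR/batch, dC_R/dC_A = −r_R/(r_R+r_S) = −k₁/(k₁+k₂·C_A).
Integrating from C_{A0} to C_A: C_R = (1.06/2.98)·ln[(1.06+2.98·5.82)/(1.06+2.98·1.44)] = 0.3557·ln(18.40/5.344) = 0.4399 mol/dm³.
Y_R = C_R/C_{A0} = 0.4399/5.82 = 0.0756.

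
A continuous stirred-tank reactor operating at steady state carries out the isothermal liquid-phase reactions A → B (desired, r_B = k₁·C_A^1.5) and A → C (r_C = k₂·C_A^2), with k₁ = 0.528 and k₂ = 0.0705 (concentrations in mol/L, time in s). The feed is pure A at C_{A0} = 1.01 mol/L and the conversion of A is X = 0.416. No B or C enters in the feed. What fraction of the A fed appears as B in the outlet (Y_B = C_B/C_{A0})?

Exit C_A = C_{A0}(1−X) = 1.01×0.584 = 0.5898 mol/L.
A CSTR operates uniformly at the exit composition, giving r_B = 0.2392 and r_C = 0.02453 (each k·C_A^n at C_A = 0.5898).
Fraction of consumed A going to B: r_B/(r_B+r_C) = 0.9070.
C_B = 0.9070·C_{A0}·X = 0.9070×1.01×0.416 = 0.381 mol/L; Y_B = C_B/C_{A0} = 0.377.

0.377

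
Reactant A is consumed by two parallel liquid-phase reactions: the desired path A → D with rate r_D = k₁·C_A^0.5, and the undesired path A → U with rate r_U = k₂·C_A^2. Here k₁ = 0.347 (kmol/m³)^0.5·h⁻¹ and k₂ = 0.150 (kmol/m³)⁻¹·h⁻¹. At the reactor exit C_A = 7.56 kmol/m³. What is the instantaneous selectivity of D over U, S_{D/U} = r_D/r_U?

0.111

S_{D/U} = r_D/r_U = (k₁·C_A^0.5)/(k₂·C_A^2) = (k₁/k₂)·C_A^-1.5.
= (0.347×7.560^0.5) / (0.150×7.560^2) = 0.9541/8.573 = 0.111.
The undesired path is higher order in A, so low C_A (CSTR or dilute feed) favours D.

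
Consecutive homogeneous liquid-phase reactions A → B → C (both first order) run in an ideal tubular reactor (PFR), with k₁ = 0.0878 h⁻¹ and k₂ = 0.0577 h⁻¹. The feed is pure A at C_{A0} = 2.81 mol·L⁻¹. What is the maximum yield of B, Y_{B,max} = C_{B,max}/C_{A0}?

For a first-order series the maximum intermediate yield is C_{B,max}/C_{A0} = (k₁/k₂)^[k₂/(k₂−k₁)].
= (0.0878/0.0577)^(0.0577/(0.0577−0.0878)) = (1.522)^(-1.917) = 0.4472.

0.447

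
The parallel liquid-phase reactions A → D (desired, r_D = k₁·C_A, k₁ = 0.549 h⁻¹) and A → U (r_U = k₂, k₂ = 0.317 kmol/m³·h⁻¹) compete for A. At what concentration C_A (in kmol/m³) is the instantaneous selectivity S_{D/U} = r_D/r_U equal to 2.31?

S_{D/U} = (k₁/k₂)·C_A ⇒ C_A = S·k₂/k₁.
= 2.31×0.317/0.549 = 1.33 kmol/m³.

1.33 kmol/m³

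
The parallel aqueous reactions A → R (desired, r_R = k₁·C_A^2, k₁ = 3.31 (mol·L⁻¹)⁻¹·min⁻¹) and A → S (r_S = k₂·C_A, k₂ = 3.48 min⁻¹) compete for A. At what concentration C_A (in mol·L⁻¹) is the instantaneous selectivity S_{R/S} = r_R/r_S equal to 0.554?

0.582 mol·L⁻¹

S_{R/S} = (k₁/k₂)·C_A ⇒ C_A = S·k₂/k₁.
= 0.554×3.48/3.31 = 0.582 mol·L⁻¹.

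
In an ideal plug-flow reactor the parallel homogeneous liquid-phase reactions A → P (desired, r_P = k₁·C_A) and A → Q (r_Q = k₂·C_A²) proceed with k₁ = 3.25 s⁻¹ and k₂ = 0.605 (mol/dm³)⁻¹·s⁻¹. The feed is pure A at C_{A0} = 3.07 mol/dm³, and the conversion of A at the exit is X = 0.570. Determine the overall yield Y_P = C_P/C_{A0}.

C_A = C_{A0}(1−X) = 1.320 mol/dm³.
Along a PFR/batch, dC_P/dC_A = −r_P/(r_P+r_Q) = −k₁/(k₁+k₂·C_A).
Integrating from C_{A0} to C_A: C_P = (3.25/0.605)·ln[(3.25+0.605·3.07)/(3.25+0.605·1.32)] = 5.372·ln(5.107/4.049) = 1.248 mol/dm³.
Y_P = C_P/C_{A0} = 1.248/3.07 = 0.406.

0.406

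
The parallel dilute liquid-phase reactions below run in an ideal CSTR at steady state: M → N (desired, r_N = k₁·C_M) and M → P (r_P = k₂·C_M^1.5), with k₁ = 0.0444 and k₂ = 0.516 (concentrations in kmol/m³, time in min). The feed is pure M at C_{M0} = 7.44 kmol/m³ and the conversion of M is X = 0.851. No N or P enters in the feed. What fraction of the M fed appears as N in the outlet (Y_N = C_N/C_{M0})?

0.0643

Exit C_M = C_{M0}(1−X) = 7.44×0.149 = 1.109 kmol/m³.
Rates in a CSTR are evaluated at the outlet concentration: r_N = 0.0444×1.109 = 0.04922, r_P = 0.516×1.109^1.5 = 0.6023.
Fraction of consumed M going to N: r_N/(r_N+r_P) = 0.07555.
C_N = 0.07555·C_{M0}·X = 0.07555×7.44×0.851 = 0.478 kmol/m³; Y_N = C_N/C_{M0} = 0.0643.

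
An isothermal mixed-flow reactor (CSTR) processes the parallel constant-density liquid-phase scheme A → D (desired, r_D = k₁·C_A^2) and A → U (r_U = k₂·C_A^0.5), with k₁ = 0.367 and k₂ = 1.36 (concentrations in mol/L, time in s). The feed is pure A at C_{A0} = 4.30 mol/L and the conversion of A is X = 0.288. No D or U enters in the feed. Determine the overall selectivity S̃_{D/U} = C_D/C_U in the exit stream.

1.45

Exit C_A = C_{A0}(1−X) = 4.30×0.712 = 3.062 mol/L.
In a CSTR the entire volume is at exit conditions, so r_D = 0.367×3.062^2 = 3.440 and r_U = 1.36×3.062^0.5 = 2.380.
Overall selectivity = C_D/C_U = r_Dτ/(r_Uτ) = r_D/r_U = 1.45.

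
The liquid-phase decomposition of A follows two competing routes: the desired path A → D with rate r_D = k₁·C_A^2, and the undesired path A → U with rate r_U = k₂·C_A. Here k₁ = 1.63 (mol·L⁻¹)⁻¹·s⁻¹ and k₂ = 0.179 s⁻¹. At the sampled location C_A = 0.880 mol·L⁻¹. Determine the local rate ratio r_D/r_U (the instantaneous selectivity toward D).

S_{D/U} = r_D/r_U = (k₁·C_A^2)/(k₂·C_A) = (k₁/k₂)·C_A.
= (1.63×0.8800^2) / (0.179×0.8800) = 1.262/0.1575 = 8.01.

8.01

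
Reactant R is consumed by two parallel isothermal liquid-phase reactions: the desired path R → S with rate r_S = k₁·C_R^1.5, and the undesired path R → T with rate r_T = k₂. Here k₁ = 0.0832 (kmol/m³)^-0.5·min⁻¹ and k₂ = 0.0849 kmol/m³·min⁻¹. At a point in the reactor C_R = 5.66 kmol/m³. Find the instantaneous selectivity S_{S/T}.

13.2

S_{S/T} = r_S/r_T = (k₁·C_R^1.5)/(k₂) = (k₁/k₂)·C_R^1.5.
= (0.0832×5.660^1.5) / (0.0849) = 1.120/0.08490 = 13.2.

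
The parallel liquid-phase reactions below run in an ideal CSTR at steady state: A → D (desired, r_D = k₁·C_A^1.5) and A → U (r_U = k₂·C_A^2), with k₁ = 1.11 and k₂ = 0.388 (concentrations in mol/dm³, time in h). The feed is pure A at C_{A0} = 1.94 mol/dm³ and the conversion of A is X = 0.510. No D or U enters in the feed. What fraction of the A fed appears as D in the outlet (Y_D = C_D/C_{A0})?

0.380

Exit C_A = C_{A0}(1−X) = 1.94×0.490 = 0.9506 mol/dm³.
A CSTR operates uniformly at the exit composition, giving r_D = 1.029 and r_U = 0.3506 (each k·C_A^n at C_A = 0.9506).
Fraction of consumed A going to D: r_D/(r_D+r_U) = 0.7458.
C_D = 0.7458·C_{A0}·X = 0.7458×1.94×0.510 = 0.738 mol/dm³; Y_D = C_D/C_{A0} = 0.380.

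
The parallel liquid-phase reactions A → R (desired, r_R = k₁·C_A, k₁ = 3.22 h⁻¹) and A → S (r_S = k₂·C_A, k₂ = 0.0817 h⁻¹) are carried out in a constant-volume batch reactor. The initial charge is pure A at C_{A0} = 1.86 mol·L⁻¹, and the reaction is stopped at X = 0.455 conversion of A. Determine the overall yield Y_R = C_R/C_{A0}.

0.444

C_A = C_{A0}(1−X) = 1.014 mol·L⁻¹.
Both paths are first order in A, so the instantaneous fraction to R is constant: dC_R/d(−C_A) = k₁/(k₁+k₂) = 0.9753.
C_R = 0.9753·(C_{A0}−C_A) = 0.9753×0.8463 = 0.825 mol·L⁻¹.
Y_R = C_R/C_{A0} = 0.8254/1.86 = 0.444.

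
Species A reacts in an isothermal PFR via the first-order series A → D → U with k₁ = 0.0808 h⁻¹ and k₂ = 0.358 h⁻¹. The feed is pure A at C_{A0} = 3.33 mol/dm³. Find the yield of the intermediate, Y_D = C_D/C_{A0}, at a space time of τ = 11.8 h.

0.108

The intermediate concentration in a first-order A→B→C sequence is C_D = k₁C_{A0}(e^(−k₁τ) − e^(−k₂τ))/(k₂−k₁).
e^(−k₁τ) = e^(−0.0808×11.8) = e^(−0.9534) = 0.3854; e^(−k₂τ) = e^(−4.224) = 0.01463.
C_D = 0.0808×3.33/(0.358−0.0808) × (0.3854−0.01463) = 0.9706×0.3708 = 0.3599 mol/dm³.
Y_D = C_D/C_{A0} = 0.3599/3.33 = 0.108.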